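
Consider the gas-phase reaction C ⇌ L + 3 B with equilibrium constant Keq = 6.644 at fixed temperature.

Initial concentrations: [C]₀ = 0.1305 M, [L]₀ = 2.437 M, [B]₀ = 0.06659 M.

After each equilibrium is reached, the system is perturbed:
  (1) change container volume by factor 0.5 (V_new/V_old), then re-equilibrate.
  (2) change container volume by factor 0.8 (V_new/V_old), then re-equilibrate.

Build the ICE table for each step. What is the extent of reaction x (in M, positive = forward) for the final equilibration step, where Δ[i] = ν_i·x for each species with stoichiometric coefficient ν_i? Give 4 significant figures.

Q₀ = 0.005514 vs Keq = 6.644 ⇒ Q<K, forward
Step 1:
                   C          L          B
  I           0.1305      2.437    0.06659
  C          -0.1078     0.1078     0.3234
  E          0.02271      2.545       0.39
  solve Keq expr → x = 0.1078; check Q = 6.644
Then change container volume by factor 0.5 (V_new/V_old).
Step 2:
                   C          L          B
  I          0.04542       5.09     0.7799
  C          0.07777   -0.07777    -0.2333
  E           0.1232      5.012     0.5466
  solve Keq expr → x = -0.07777; check Q = 6.644
Then change container volume by factor 0.8 (V_new/V_old).
Step 3:
                   C          L          B
  I            0.154      6.265     0.6833
  C          0.03302   -0.03302   -0.09906
  E            0.187      6.232     0.5842
  solve Keq expr → x = -0.03302; check Q = 6.644

x = -0.03302 M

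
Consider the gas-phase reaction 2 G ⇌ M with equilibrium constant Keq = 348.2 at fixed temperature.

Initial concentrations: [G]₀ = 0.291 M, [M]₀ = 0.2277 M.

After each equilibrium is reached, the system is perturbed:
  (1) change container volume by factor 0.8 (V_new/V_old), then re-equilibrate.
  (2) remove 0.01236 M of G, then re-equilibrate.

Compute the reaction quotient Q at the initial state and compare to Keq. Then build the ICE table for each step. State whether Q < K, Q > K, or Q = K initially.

Q₀ = 2.689 vs Keq = 348.2 ⇒ Q<K, forward
Step 1:
                  G         M
  Initial     0.291    0.2277
  Change     -0.259    0.1295
  Equil     0.03203    0.3572
  solve Keq expr → x = 0.1295; check Q = 348.2
Then change container volume by factor 0.8 (V_new/V_old).
Step 2:
                  G         M
  Initial   0.04004    0.4465
  Change  -0.004144  0.002072
  Equil     0.03589    0.4486
  solve Keq expr → x = 0.002072; check Q = 348.2
Then remove 0.01236 M of G.
Step 3:
                  G         M
  Initial   0.02353    0.4486
  Change    0.01212 -0.006058
  Equil     0.03565    0.4425
  solve Keq expr → x = -0.006058; check Q = 348.2

Q₀ = 2.689; Q < K (proceeds forward)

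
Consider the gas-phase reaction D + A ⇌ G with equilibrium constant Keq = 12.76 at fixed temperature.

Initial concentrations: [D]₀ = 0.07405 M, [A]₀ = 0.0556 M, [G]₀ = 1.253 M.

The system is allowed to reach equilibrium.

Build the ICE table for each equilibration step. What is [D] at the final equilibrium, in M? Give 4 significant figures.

[D]_eq = 0.2939 M

Q₀ = 304.3 vs Keq = 12.76 ⇒ Q>K, reverse
Step 1:
                   D          A          G
  init       0.07405     0.0556      1.253
  Δ           0.2199     0.2199    -0.2199
  eq          0.2939     0.2755      1.033
  solve Keq expr → x = -0.2199; check Q = 12.76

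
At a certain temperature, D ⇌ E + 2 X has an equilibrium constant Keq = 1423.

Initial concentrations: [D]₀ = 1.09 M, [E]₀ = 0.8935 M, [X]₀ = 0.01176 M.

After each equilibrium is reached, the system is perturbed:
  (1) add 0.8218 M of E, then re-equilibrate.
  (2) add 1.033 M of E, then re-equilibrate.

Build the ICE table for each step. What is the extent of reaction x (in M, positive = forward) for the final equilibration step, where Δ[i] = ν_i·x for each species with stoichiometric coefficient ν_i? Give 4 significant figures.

x = -0.003339 M

Q₀ = 1.1337e-04 vs Keq = 1423 ⇒ Q<K, forward
Step 1:
                  D         E         X
  Initial      1.09    0.8935   0.01176
  Change     -1.083     1.083     2.167
  Equil    0.006594     1.977     2.179
  solve Keq expr → x = 1.083; check Q = 1423
Then add 0.8218 M of E.
Step 2:
                  D         E         X
  Initial  0.006594     2.799     2.179
  Change   0.002686 -0.002686 -0.005372
  Equil     0.00928     2.796     2.173
  solve Keq expr → x = -0.002686; check Q = 1423
Then add 1.033 M of E.
Step 3:
                  D         E         X
  Initial   0.00928     3.829     2.173
  Change   0.003339 -0.003339 -0.006679
  Equil     0.01262     3.826     2.167
  solve Keq expr → x = -0.003339; check Q = 1423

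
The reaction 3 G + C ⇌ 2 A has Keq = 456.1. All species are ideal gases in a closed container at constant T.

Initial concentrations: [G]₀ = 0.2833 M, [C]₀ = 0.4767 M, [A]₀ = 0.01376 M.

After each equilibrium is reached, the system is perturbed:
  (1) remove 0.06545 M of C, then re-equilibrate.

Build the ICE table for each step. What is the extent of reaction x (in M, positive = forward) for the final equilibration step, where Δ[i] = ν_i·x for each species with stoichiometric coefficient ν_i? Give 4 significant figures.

Q₀ = 0.01747 vs Keq = 456.1 ⇒ Q<K, forward
Step 1:
                  G         C         A
  init       0.2833    0.4767   0.01376
  Δ         -0.2298  -0.07661    0.1532
  eq        0.05346    0.4001     0.167
  solve Keq expr → x = 0.07661; check Q = 456.1
Then remove 0.06545 M of C.
Step 2:
                  G         C         A
  init      0.05346    0.3346     0.167
  Δ        0.002804 9.3452e-04 -0.001869
  eq        0.05627    0.3356    0.1651
  solve Keq expr → x = -9.3452e-04; check Q = 456.1

x = -9.3452e-04 M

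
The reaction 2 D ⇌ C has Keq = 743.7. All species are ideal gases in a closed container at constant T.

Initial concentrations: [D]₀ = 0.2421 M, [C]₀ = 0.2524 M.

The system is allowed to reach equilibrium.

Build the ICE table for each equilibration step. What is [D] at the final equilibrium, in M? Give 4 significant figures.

[D]_eq = 0.02208 M

Q₀ = 4.306 vs Keq = 743.7 ⇒ Q<K, forward
Step 1:
                   D          C
  Initial     0.2421     0.2524
  Change       -0.22       0.11
  Equil      0.02208     0.3624
  solve Keq expr → x = 0.11; check Q = 743.7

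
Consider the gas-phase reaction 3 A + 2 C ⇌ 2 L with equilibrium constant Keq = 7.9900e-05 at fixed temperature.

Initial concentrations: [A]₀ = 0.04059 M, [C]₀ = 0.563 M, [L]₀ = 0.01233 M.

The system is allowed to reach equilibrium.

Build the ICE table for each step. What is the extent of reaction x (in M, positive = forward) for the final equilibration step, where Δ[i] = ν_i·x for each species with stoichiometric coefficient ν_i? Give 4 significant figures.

Q₀ = 7.172 vs Keq = 7.9900e-05 ⇒ Q>K, reverse
Step 1:
                  A         C         L
  I         0.04059     0.563   0.01233
  C         0.01838   0.01226  -0.01226
  E         0.05897    0.5753 7.3643e-05
  solve Keq expr → x = -0.006128; check Q = 7.9900e-05

x = -0.006128 M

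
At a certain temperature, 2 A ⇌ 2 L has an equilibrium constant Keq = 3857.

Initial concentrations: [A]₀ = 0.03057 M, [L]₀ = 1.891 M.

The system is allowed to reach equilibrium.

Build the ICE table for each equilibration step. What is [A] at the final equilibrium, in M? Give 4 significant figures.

[A]_eq = 0.03045 M

Q₀ = 3826 vs Keq = 3857 ⇒ Q<K, forward
Step 1:
                    A           L
  I           0.03057       1.891
  C       -1.1952e-04  1.1952e-04
  E           0.03045       1.891
  solve Keq expr → x = 5.9759e-05; check Q = 3857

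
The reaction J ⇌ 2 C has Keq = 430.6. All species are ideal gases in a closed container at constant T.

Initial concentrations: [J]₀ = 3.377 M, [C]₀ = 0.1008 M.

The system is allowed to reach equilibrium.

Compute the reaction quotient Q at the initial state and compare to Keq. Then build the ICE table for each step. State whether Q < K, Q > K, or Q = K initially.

Q₀ = 0.003009 vs Keq = 430.6 ⇒ Q<K, forward
Step 1:
                    J           C
  I             3.377      0.1008
  C            -3.274       6.549
  E            0.1027       6.649
  solve Keq expr → x = 3.274; check Q = 430.6

Q₀ = 0.003009; Q < K (proceeds forward)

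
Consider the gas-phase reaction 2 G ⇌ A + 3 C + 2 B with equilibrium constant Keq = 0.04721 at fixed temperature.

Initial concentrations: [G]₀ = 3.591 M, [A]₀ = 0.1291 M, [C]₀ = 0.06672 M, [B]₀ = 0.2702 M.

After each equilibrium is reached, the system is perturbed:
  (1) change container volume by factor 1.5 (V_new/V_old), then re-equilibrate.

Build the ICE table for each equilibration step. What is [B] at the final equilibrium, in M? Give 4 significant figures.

Q₀ = 2.1709e-07 vs Keq = 0.04721 ⇒ Q<K, forward
Step 1:
                    G           A           C           B
  I             3.591      0.1291     0.06672      0.2702
  C           -0.6425      0.3212      0.9637      0.6425
  E             2.949      0.4503        1.03      0.9127
  solve Keq expr → x = 0.3212; check Q = 0.04721
Then change container volume by factor 1.5 (V_new/V_old).
Step 2:
                    G           A           C           B
  I             1.966      0.3002       0.687      0.6085
  C            -0.145     0.07248      0.2174       0.145
  E             1.821      0.3727      0.9044      0.7534
  solve Keq expr → x = 0.07248; check Q = 0.04721

[B]_eq = 0.7534 M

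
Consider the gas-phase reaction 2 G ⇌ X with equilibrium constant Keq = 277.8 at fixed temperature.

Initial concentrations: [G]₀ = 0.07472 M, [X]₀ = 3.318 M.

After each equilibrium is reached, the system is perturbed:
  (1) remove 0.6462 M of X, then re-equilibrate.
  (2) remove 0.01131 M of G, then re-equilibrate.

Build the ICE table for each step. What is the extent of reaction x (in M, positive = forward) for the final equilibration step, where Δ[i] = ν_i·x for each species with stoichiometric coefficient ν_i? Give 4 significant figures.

Q₀ = 594.3 vs Keq = 277.8 ⇒ Q>K, reverse
Step 1:
                    G           X
  I           0.07472       3.318
  C           0.03429    -0.01714
  E             0.109       3.301
  solve Keq expr → x = -0.01714; check Q = 277.8
Then remove 0.6462 M of X.
Step 2:
                    G           X
  I             0.109       2.655
  C          -0.01115    0.005574
  E           0.09786        2.66
  solve Keq expr → x = 0.005574; check Q = 277.8
Then remove 0.01131 M of G.
Step 3:
                    G           X
  I           0.08655        2.66
  C           0.01121   -0.005603
  E           0.09775       2.655
  solve Keq expr → x = -0.005603; check Q = 277.8

x = -0.005603 M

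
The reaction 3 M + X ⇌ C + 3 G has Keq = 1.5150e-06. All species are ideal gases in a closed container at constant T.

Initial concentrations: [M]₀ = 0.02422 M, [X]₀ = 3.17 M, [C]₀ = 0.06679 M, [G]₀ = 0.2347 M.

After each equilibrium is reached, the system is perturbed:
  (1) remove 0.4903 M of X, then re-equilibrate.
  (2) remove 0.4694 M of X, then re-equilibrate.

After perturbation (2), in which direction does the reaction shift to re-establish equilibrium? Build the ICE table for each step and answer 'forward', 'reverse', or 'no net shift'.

Q₀ = 19.17 vs Keq = 1.5150e-06 ⇒ Q>K, reverse
Step 1:
                  M         X         C         G
  Initial   0.02422      3.17   0.06679    0.2347
  Change     0.1973   0.06577  -0.06577   -0.1973
  Equil      0.2215     3.236   0.00102   0.03739
  solve Keq expr → x = -0.06577; check Q = 1.5150e-06
Then remove 0.4903 M of X.
Step 2:
                  M         X         C         G
  Initial    0.2215     2.745   0.00102   0.03739
  Change  3.7109e-04 1.2370e-04 -1.2370e-04 -3.7109e-04
  Equil      0.2219     2.746 8.9598e-04   0.03702
  solve Keq expr → x = -1.2370e-04; check Q = 1.5150e-06
Then remove 0.4694 M of X.
Step 3:
                  M         X         C         G
  Initial    0.2219     2.276 8.9598e-04   0.03702
  Change  3.7797e-04 1.2599e-04 -1.2599e-04 -3.7797e-04
  Equil      0.2223     2.276 7.6999e-04   0.03664
  solve Keq expr → x = -1.2599e-04; check Q = 1.5150e-06

Direction: reverse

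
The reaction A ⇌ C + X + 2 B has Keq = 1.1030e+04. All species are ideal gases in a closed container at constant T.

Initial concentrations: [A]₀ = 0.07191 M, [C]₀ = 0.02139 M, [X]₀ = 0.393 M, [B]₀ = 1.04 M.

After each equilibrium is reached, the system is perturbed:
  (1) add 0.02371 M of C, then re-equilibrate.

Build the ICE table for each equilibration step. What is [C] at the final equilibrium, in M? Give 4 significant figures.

Q₀ = 0.1264 vs Keq = 1.1030e+04 ⇒ Q<K, forward
Step 1:
                  A         C         X         B
  Initial   0.07191   0.02139     0.393      1.04
  Change    -0.0719    0.0719    0.0719    0.1438
  Equil   5.5107e-06   0.09329    0.4649     1.184
  solve Keq expr → x = 0.0719; check Q = 1.1030e+04
Then add 0.02371 M of C.
Step 2:
                  A         C         X         B
  Initial 5.5107e-06     0.117    0.4649     1.184
  Change  1.4004e-06 -1.4004e-06 -1.4004e-06 -2.8007e-06
  Equil   6.9111e-06     0.117    0.4649     1.184
  solve Keq expr → x = -1.4004e-06; check Q = 1.1030e+04

[C]_eq = 0.117 M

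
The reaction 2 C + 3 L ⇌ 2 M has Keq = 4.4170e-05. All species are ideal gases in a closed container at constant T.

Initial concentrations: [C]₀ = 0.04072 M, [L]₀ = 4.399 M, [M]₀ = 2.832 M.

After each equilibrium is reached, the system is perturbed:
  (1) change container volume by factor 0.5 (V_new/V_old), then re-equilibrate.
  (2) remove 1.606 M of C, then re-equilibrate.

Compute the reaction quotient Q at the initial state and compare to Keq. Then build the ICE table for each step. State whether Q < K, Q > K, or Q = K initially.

Q₀ = 56.82; Q > K (proceeds reverse)

Q₀ = 56.82 vs Keq = 4.4170e-05 ⇒ Q>K, reverse
Step 1:
                    C           L           M
  init        0.04072       4.399       2.832
  Δ             2.452       3.678      -2.452
  eq            2.492       8.077      0.3802
  solve Keq expr → x = -1.226; check Q = 4.4170e-05
Then change container volume by factor 0.5 (V_new/V_old).
Step 2:
                    C           L           M
  init          4.985       16.15      0.7605
  Δ           -0.8294      -1.244      0.8294
  eq            4.156       14.91        1.59
  solve Keq expr → x = 0.4147; check Q = 4.4170e-05
Then remove 1.606 M of C.
Step 3:
                    C           L           M
  init           2.55       14.91        1.59
  Δ            0.3953       0.593     -0.3953
  eq            2.945        15.5       1.195
  solve Keq expr → x = -0.1977; check Q = 4.4170e-05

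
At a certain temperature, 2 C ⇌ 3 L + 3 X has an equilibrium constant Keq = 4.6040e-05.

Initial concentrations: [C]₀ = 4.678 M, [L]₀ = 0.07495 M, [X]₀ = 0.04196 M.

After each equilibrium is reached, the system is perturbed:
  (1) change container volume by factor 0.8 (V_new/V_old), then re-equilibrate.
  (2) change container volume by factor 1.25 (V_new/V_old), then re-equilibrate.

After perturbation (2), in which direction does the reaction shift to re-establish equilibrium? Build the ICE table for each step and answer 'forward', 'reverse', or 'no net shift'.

Q₀ = 1.4213e-09 vs Keq = 4.6040e-05 ⇒ Q<K, forward
Step 1:
                  C         L         X
  I           4.678   0.07495   0.04196
  C         -0.1698    0.2547    0.2547
  E           4.508    0.3297    0.2967
  solve Keq expr → x = 0.08491; check Q = 4.6040e-05
Then change container volume by factor 0.8 (V_new/V_old).
Step 2:
                  C         L         X
  I           5.635    0.4121    0.3709
  C          0.0355  -0.05325  -0.05325
  E           5.671    0.3588    0.3176
  solve Keq expr → x = -0.01775; check Q = 4.6040e-05
Then change container volume by factor 1.25 (V_new/V_old).
Step 3:
                  C         L         X
  I           4.537    0.2871    0.2541
  C         -0.0284    0.0426    0.0426
  E           4.508    0.3297    0.2967
  solve Keq expr → x = 0.0142; check Q = 4.6040e-05

Direction: forward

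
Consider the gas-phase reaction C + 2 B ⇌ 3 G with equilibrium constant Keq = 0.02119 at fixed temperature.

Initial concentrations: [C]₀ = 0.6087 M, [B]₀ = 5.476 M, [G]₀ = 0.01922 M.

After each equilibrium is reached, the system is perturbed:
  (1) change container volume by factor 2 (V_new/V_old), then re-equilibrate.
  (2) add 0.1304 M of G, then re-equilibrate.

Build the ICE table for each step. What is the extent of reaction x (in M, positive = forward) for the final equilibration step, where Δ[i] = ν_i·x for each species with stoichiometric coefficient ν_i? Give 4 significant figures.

x = -0.03588 M

Q₀ = 3.8898e-07 vs Keq = 0.02119 ⇒ Q<K, forward
Step 1:
                   C          B          G
  I           0.6087      5.476    0.01922
  C          -0.1965    -0.3931     0.5896
  E           0.4122      5.083     0.6088
  solve Keq expr → x = 0.1965; check Q = 0.02119
Then change container volume by factor 2 (V_new/V_old).
Step 2:
                   C          B          G
  I           0.2061      2.541     0.3044
  C                0          0          0
  E           0.2061      2.541     0.3044
  solve Keq expr → x = 0; check Q = 0.02119
Then add 0.1304 M of G.
Step 3:
                   C          B          G
  I           0.2061      2.541     0.4348
  C          0.03588    0.07177    -0.1077
  E            0.242      2.613     0.3272
  solve Keq expr → x = -0.03588; check Q = 0.02119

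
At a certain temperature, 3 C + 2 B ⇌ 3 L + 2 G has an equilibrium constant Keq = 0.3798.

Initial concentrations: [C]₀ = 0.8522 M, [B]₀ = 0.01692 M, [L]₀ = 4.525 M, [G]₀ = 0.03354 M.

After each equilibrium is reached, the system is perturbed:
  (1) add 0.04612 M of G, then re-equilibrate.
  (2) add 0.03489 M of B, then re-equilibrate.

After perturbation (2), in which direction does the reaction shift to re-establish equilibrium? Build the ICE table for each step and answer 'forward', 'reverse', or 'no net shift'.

Q₀ = 588.2 vs Keq = 0.3798 ⇒ Q>K, reverse
Step 1:
                  C         B         L         G
  init       0.8522   0.01692     4.525   0.03354
  Δ         0.04634   0.03089  -0.04634  -0.03089
  eq         0.8985   0.04781     4.479  0.002648
  solve Keq expr → x = -0.01545; check Q = 0.3798
Then add 0.04612 M of G.
Step 2:
                  C         B         L         G
  init       0.8985   0.04781     4.479   0.04877
  Δ         0.06459   0.04306  -0.06459  -0.04306
  eq         0.9631   0.09087     4.414  0.005708
  solve Keq expr → x = -0.02153; check Q = 0.3798
Then add 0.03489 M of B.
Step 3:
                  C         B         L         G
  init       0.9631    0.1258     4.414  0.005708
  Δ        -0.00303  -0.00202   0.00303   0.00202
  eq         0.9601    0.1237     4.417  0.007728
  solve Keq expr → x = 0.00101; check Q = 0.3798

Direction: forward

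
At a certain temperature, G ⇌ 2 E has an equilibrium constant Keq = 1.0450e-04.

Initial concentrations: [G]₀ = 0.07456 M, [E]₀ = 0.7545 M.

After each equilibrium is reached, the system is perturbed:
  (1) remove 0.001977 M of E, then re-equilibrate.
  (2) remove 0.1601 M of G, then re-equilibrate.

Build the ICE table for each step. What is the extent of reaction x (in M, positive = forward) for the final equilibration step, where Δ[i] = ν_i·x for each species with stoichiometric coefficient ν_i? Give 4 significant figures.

Q₀ = 7.635 vs Keq = 1.0450e-04 ⇒ Q>K, reverse
Step 1:
                  G         E
  Initial   0.07456    0.7545
  Change     0.3738   -0.7477
  Equil      0.4484  0.006845
  solve Keq expr → x = -0.3738; check Q = 1.0450e-04
Then remove 0.001977 M of E.
Step 2:
                  G         E
  Initial    0.4484  0.004868
  Change  -9.8474e-04  0.001969
  Equil      0.4474  0.006838
  solve Keq expr → x = 9.8474e-04; check Q = 1.0450e-04
Then remove 0.1601 M of G.
Step 3:
                  G         E
  Initial    0.2873  0.006838
  Change  6.7594e-04 -0.001352
  Equil       0.288  0.005486
  solve Keq expr → x = -6.7594e-04; check Q = 1.0450e-04

x = -6.7594e-04 M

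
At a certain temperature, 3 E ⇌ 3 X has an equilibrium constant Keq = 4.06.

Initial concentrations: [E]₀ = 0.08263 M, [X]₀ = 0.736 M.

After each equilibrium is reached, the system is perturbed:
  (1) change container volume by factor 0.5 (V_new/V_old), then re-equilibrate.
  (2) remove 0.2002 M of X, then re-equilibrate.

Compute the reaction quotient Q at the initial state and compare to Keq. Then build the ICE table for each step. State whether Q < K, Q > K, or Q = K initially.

Q₀ = 706.7; Q > K (proceeds reverse)

Q₀ = 706.7 vs Keq = 4.06 ⇒ Q>K, reverse
Step 1:
                   E          X
  I          0.08263      0.736
  C           0.2328    -0.2328
  E           0.3154     0.5032
  solve Keq expr → x = -0.0776; check Q = 4.06
Then change container volume by factor 0.5 (V_new/V_old).
Step 2:
                   E          X
  I           0.6309      1.006
  C                0          0
  E           0.6309      1.006
  solve Keq expr → x = 0; check Q = 4.06
Then remove 0.2002 M of X.
Step 3:
                   E          X
  I           0.6309     0.8062
  C         -0.07714    0.07714
  E           0.5537     0.8833
  solve Keq expr → x = 0.02571; check Q = 4.06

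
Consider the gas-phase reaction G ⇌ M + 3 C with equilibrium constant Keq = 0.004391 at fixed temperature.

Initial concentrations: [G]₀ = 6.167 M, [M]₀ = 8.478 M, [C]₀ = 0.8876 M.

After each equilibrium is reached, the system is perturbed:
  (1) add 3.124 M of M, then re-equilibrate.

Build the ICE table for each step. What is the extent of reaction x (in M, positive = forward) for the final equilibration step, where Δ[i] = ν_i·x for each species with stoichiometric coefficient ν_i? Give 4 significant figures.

x = -0.005088 M

Q₀ = 0.9613 vs Keq = 0.004391 ⇒ Q>K, reverse
Step 1:
                   G          M          C
  Initial      6.167      8.478     0.8876
  Change      0.2456    -0.2456    -0.7369
  Equil        6.413      8.232     0.1507
  solve Keq expr → x = -0.2456; check Q = 0.004391
Then add 3.124 M of M.
Step 2:
                   G          M          C
  Initial      6.413      11.36     0.1507
  Change    0.005088  -0.005088   -0.01526
  Equil        6.418      11.35     0.1354
  solve Keq expr → x = -0.005088; check Q = 0.004391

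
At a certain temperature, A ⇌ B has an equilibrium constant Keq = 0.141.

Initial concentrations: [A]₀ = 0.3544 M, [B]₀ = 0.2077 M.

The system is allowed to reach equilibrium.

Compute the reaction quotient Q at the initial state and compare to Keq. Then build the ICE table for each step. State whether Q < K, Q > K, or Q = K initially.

Q₀ = 0.5861; Q > K (proceeds reverse)

Q₀ = 0.5861 vs Keq = 0.141 ⇒ Q>K, reverse
Step 1:
                   A          B
  Initial     0.3544     0.2077
  Change      0.1382    -0.1382
  Equil       0.4926    0.06946
  solve Keq expr → x = -0.1382; check Q = 0.141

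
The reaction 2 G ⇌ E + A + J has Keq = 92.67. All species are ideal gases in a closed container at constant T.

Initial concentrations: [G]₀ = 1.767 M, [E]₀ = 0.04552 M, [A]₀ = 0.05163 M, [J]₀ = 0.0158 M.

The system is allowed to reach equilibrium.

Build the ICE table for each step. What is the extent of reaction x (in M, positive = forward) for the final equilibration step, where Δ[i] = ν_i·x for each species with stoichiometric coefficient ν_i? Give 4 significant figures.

x = 0.8408 M

Q₀ = 1.1893e-05 vs Keq = 92.67 ⇒ Q<K, forward
Step 1:
                    G           E           A           J
  init          1.767     0.04552     0.05163      0.0158
  Δ            -1.682      0.8408      0.8408      0.8408
  eq           0.0855      0.8863      0.8924      0.8566
  solve Keq expr → x = 0.8408; check Q = 92.67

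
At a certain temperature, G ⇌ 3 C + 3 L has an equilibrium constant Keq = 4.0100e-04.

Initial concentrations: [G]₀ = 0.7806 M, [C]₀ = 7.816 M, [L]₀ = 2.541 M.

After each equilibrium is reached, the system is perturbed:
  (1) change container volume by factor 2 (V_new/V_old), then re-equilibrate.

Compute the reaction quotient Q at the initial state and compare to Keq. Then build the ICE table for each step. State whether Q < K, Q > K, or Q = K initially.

Q₀ = 1.0036e+04; Q > K (proceeds reverse)

Q₀ = 1.0036e+04 vs Keq = 4.0100e-04 ⇒ Q>K, reverse
Step 1:
                  G         C         L
  I          0.7806     7.816     2.541
  C          0.8415    -2.525    -2.525
  E           1.622     5.291   0.01637
  solve Keq expr → x = -0.8415; check Q = 4.0100e-04
Then change container volume by factor 2 (V_new/V_old).
Step 2:
                  G         C         L
  I          0.8111     2.646  0.008187
  C       -0.005857   0.01757   0.01757
  E          0.8052     2.663   0.02576
  solve Keq expr → x = 0.005857; check Q = 4.0100e-04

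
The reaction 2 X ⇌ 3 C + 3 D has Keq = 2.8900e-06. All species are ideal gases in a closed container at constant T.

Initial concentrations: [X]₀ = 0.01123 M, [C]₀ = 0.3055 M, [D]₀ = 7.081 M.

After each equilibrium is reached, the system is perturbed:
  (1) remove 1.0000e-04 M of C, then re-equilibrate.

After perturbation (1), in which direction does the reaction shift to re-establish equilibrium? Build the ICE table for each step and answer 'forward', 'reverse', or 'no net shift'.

Direction: forward

Q₀ = 8.0271e+04 vs Keq = 2.8900e-06 ⇒ Q>K, reverse
Step 1:
                  X         C         D
  init      0.01123    0.3055     7.081
  Δ          0.2032   -0.3047   -0.3047
  eq         0.2144 7.5298e-04     6.776
  solve Keq expr → x = -0.1016; check Q = 2.8900e-06
Then remove 1.0000e-04 M of C.
Step 2:
                  X         C         D
  init       0.2144 6.5298e-04     6.776
  Δ       -6.6555e-05 9.9833e-05 9.9833e-05
  eq         0.2143 7.5282e-04     6.776
  solve Keq expr → x = 3.3278e-05; check Q = 2.8900e-06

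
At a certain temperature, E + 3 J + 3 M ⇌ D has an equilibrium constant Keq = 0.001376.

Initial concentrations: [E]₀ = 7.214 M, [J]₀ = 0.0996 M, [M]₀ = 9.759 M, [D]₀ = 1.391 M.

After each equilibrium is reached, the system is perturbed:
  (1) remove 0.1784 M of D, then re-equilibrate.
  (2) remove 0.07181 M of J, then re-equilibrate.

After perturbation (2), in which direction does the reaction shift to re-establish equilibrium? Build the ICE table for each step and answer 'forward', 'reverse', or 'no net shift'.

Direction: reverse

Q₀ = 0.21 vs Keq = 0.001376 ⇒ Q>K, reverse
Step 1:
                  E         J         M         D
  init        7.214    0.0996     9.759     1.391
  Δ          0.1308    0.3925    0.3925   -0.1308
  eq          7.345    0.4921     10.15      1.26
  solve Keq expr → x = -0.1308; check Q = 0.001376
Then remove 0.1784 M of D.
Step 2:
                  E         J         M         D
  init        7.345    0.4921     10.15     1.082
  Δ       -0.007389  -0.02217  -0.02217  0.007389
  eq          7.337      0.47     10.13     1.089
  solve Keq expr → x = 0.007389; check Q = 0.001376
Then remove 0.07181 M of J.
Step 3:
                  E         J         M         D
  init        7.337    0.3981     10.13     1.089
  Δ         0.02174   0.06522   0.06522  -0.02174
  eq          7.359    0.4634     10.19     1.067
  solve Keq expr → x = -0.02174; check Q = 0.001376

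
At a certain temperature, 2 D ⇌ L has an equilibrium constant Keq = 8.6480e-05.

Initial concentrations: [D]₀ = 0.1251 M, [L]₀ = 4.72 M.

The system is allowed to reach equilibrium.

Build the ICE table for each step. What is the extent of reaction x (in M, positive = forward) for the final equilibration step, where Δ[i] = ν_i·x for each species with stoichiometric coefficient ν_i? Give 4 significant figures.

x = -4.712 M

Q₀ = 301.6 vs Keq = 8.6480e-05 ⇒ Q>K, reverse
Step 1:
                  D         L
  I          0.1251      4.72
  C           9.424    -4.712
  E           9.549  0.007886
  solve Keq expr → x = -4.712; check Q = 8.6480e-05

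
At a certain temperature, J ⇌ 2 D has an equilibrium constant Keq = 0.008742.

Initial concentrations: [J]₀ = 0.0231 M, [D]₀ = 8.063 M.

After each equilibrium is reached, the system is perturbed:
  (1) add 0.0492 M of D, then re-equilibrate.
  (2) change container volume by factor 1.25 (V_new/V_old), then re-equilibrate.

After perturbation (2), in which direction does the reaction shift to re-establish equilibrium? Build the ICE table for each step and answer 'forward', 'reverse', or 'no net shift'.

Direction: forward

Q₀ = 2814 vs Keq = 0.008742 ⇒ Q>K, reverse
Step 1:
                  J         D
  I          0.0231     8.063
  C           3.938    -7.877
  E           3.962    0.1861
  solve Keq expr → x = -3.938; check Q = 0.008742
Then add 0.0492 M of D.
Step 2:
                  J         D
  I           3.962    0.2353
  C         0.02431  -0.04863
  E           3.986    0.1867
  solve Keq expr → x = -0.02431; check Q = 0.008742
Then change container volume by factor 1.25 (V_new/V_old).
Step 3:
                  J         D
  I           3.189    0.1493
  C       -0.008699    0.0174
  E            3.18    0.1667
  solve Keq expr → x = 0.008699; check Q = 0.008742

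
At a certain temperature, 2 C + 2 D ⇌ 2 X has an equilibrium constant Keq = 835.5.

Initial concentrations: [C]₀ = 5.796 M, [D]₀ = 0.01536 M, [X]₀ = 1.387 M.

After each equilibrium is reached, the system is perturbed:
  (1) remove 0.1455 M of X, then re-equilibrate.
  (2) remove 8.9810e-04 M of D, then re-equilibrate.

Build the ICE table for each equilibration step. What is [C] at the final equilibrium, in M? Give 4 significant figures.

Q₀ = 242.7 vs Keq = 835.5 ⇒ Q<K, forward
Step 1:
                  C         D         X
  I           5.796   0.01536     1.387
  C       -0.007029 -0.007029  0.007029
  E           5.789  0.008331     1.394
  solve Keq expr → x = 0.003514; check Q = 835.5
Then remove 0.1455 M of X.
Step 2:
                  C         D         X
  I           5.789  0.008331     1.249
  C       -8.6326e-04 -8.6326e-04 8.6326e-04
  E           5.788  0.007468     1.249
  solve Keq expr → x = 4.3163e-04; check Q = 835.5
Then remove 8.9810e-04 M of D.
Step 3:
                  C         D         X
  I           5.788   0.00657     1.249
  C       8.9162e-04 8.9162e-04 -8.9162e-04
  E           5.789  0.007461     1.249
  solve Keq expr → x = -4.4581e-04; check Q = 835.5

[C]_eq = 5.789 M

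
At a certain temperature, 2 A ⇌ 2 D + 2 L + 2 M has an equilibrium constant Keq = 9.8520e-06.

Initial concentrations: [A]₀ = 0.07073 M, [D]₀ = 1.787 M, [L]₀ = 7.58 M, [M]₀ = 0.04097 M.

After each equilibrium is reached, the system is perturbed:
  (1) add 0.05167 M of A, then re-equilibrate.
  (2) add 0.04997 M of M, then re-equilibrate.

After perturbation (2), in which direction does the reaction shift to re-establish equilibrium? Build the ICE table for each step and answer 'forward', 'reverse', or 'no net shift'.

Direction: reverse

Q₀ = 61.56 vs Keq = 9.8520e-06 ⇒ Q>K, reverse
Step 1:
                    A           D           L           M
  init        0.07073       1.787        7.58     0.04097
  Δ           0.04094    -0.04094    -0.04094    -0.04094
  eq           0.1117       1.746       7.539  2.6628e-05
  solve Keq expr → x = -0.02047; check Q = 9.8520e-06
Then add 0.05167 M of A.
Step 2:
                    A           D           L           M
  init         0.1633       1.746       7.539  2.6628e-05
  Δ       -1.2317e-05  1.2317e-05  1.2317e-05  1.2317e-05
  eq           0.1633       1.746       7.539  3.8945e-05
  solve Keq expr → x = 6.1586e-06; check Q = 9.8520e-06
Then add 0.04997 M of M.
Step 3:
                    A           D           L           M
  init         0.1633       1.746       7.539     0.05001
  Δ           0.04996    -0.04996    -0.04996    -0.04996
  eq           0.2133       1.696       7.489  5.2704e-05
  solve Keq expr → x = -0.02498; check Q = 9.8520e-06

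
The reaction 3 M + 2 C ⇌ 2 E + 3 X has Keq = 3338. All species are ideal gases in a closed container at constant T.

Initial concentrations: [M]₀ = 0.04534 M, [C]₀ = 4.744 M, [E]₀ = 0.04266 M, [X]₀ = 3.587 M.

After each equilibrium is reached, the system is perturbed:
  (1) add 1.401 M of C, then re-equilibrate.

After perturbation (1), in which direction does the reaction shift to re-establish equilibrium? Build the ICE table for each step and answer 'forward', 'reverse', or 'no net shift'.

Q₀ = 40.04 vs Keq = 3338 ⇒ Q<K, forward
Step 1:
                   M          C          E          X
  Initial    0.04534      4.744    0.04266      3.587
  Change    -0.03162   -0.02108    0.02108    0.03162
  Equil      0.01372      4.723    0.06374      3.619
  solve Keq expr → x = 0.01054; check Q = 3338
Then add 1.401 M of C.
Step 2:
                   M          C          E          X
  Initial    0.01372      6.124    0.06374      3.619
  Change   -0.002013  -0.001342   0.001342   0.002013
  Equil      0.01171      6.123    0.06508      3.621
  solve Keq expr → x = 6.7093e-04; check Q = 3338

Direction: forward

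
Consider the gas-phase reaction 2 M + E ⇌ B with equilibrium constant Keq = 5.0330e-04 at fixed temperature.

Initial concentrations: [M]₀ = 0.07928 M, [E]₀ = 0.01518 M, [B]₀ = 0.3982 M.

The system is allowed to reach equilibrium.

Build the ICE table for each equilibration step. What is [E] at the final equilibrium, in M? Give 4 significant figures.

[E]_eq = 0.4132 M

Q₀ = 4174 vs Keq = 5.0330e-04 ⇒ Q>K, reverse
Step 1:
                    M           E           B
  Initial     0.07928     0.01518      0.3982
  Change       0.7961       0.398      -0.398
  Equil        0.8754      0.4132  1.5936e-04
  solve Keq expr → x = -0.398; check Q = 5.0330e-04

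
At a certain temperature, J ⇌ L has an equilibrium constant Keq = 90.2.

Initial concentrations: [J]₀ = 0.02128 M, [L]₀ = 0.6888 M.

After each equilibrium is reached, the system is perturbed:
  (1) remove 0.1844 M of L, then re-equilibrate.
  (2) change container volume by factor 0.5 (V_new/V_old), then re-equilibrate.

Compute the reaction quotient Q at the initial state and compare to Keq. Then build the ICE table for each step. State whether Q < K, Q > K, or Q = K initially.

Q₀ = 32.37; Q < K (proceeds forward)

Q₀ = 32.37 vs Keq = 90.2 ⇒ Q<K, forward
Step 1:
                    J           L
  init        0.02128      0.6888
  Δ          -0.01349     0.01349
  eq         0.007786      0.7023
  solve Keq expr → x = 0.01349; check Q = 90.2
Then remove 0.1844 M of L.
Step 2:
                    J           L
  init       0.007786      0.5179
  Δ         -0.002022    0.002022
  eq         0.005764      0.5199
  solve Keq expr → x = 0.002022; check Q = 90.2
Then change container volume by factor 0.5 (V_new/V_old).
Step 3:
                    J           L
  init        0.01153        1.04
  Δ                 0           0
  eq          0.01153        1.04
  solve Keq expr → x = 0; check Q = 90.2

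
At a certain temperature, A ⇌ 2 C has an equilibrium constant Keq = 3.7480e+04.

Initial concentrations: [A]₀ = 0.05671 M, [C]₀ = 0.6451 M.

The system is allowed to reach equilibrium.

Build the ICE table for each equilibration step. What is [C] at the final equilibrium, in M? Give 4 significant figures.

Q₀ = 7.338 vs Keq = 3.7480e+04 ⇒ Q<K, forward
Step 1:
                  A         C
  Initial   0.05671    0.6451
  Change   -0.05669    0.1134
  Equil   1.5350e-05    0.7585
  solve Keq expr → x = 0.05669; check Q = 3.7480e+04

[C]_eq = 0.7585 M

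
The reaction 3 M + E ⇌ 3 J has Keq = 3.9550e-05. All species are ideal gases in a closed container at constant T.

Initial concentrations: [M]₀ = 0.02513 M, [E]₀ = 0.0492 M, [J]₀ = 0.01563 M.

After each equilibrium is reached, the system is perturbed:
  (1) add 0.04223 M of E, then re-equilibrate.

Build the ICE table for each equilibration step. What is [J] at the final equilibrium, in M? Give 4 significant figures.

[J]_eq = 6.2703e-04 M

Q₀ = 4.89 vs Keq = 3.9550e-05 ⇒ Q>K, reverse
Step 1:
                   M          E          J
  Initial    0.02513     0.0492    0.01563
  Change     0.01511   0.005037   -0.01511
  Equil      0.04024    0.05424 5.1898e-04
  solve Keq expr → x = -0.005037; check Q = 3.9550e-05
Then add 0.04223 M of E.
Step 2:
                   M          E          J
  Initial    0.04024    0.09647 5.1898e-04
  Change  -1.0805e-04 -3.6017e-05 1.0805e-04
  Equil      0.04013    0.09643 6.2703e-04
  solve Keq expr → x = 3.6017e-05; check Q = 3.9550e-05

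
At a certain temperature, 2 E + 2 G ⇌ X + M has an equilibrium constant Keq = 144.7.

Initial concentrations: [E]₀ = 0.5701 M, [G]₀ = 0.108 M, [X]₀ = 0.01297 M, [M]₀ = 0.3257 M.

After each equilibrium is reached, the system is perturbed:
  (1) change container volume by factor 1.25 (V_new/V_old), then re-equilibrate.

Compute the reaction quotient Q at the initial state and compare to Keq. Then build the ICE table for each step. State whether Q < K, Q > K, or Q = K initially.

Q₀ = 1.114; Q < K (proceeds forward)

Q₀ = 1.114 vs Keq = 144.7 ⇒ Q<K, forward
Step 1:
                  E         G         X         M
  init       0.5701     0.108   0.01297    0.3257
  Δ        -0.08373  -0.08373   0.04187   0.04187
  eq         0.4864   0.02427   0.05484    0.3676
  solve Keq expr → x = 0.04187; check Q = 144.7
Then change container volume by factor 1.25 (V_new/V_old).
Step 2:
                  E         G         X         M
  init       0.3891   0.01941   0.04387    0.2941
  Δ        0.003977  0.003977 -0.001989 -0.001989
  eq         0.3931   0.02339   0.04188    0.2921
  solve Keq expr → x = -0.001989; check Q = 144.7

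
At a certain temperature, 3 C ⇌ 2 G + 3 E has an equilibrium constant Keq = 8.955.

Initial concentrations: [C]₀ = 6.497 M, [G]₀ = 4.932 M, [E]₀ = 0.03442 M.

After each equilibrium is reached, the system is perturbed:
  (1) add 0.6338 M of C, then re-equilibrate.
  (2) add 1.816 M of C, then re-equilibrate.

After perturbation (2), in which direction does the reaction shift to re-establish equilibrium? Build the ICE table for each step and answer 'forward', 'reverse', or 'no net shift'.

Direction: forward

Q₀ = 3.6169e-06 vs Keq = 8.955 ⇒ Q<K, forward
Step 1:
                  C         G         E
  init        6.497     4.932   0.03442
  Δ            -2.4       1.6       2.4
  eq          4.097     6.532     2.435
  solve Keq expr → x = 0.8001; check Q = 8.955
Then add 0.6338 M of C.
Step 2:
                  C         G         E
  init        4.731     6.532     2.435
  Δ         -0.2123    0.1416    0.2123
  eq          4.518     6.674     2.647
  solve Keq expr → x = 0.07078; check Q = 8.955
Then add 1.816 M of C.
Step 3:
                  C         G         E
  init        6.334     6.674     2.647
  Δ         -0.5912    0.3942    0.5912
  eq          5.743     7.068     3.238
  solve Keq expr → x = 0.1971; check Q = 8.955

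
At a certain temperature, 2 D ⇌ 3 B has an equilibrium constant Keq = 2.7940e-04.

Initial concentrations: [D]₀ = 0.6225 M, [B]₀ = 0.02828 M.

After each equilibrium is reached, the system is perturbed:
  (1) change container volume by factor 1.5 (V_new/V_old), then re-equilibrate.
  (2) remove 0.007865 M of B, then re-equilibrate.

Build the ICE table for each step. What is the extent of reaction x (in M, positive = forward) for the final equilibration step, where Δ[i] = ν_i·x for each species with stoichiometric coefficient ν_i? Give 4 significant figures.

Q₀ = 5.8366e-05 vs Keq = 2.7940e-04 ⇒ Q<K, forward
Step 1:
                    D           B
  init         0.6225     0.02828
  Δ          -0.01249     0.01874
  eq             0.61     0.04702
  solve Keq expr → x = 0.006247; check Q = 2.7940e-04
Then change container volume by factor 1.5 (V_new/V_old).
Step 2:
                    D           B
  init         0.4067     0.03135
  Δ          -0.00291    0.004365
  eq           0.4038     0.03571
  solve Keq expr → x = 0.001455; check Q = 2.7940e-04
Then remove 0.007865 M of B.
Step 3:
                    D           B
  init         0.4038     0.02785
  Δ         -0.005045    0.007567
  eq           0.3987     0.03541
  solve Keq expr → x = 0.002522; check Q = 2.7940e-04

x = 0.002522 M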